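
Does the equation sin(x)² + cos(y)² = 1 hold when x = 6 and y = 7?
Fails

Substituting x = 6, y = 7:

LHS = sin(6)² + cos(7)² ≈ 0.6464
RHS = 1

LHS ≠ RHS, so the equation does not hold at this point.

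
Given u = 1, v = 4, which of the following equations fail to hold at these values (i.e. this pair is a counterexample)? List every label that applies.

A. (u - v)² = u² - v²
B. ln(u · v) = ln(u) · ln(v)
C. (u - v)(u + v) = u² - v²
A, B

Evaluating each claim at the given values:
A. LHS = 9, RHS = -15 → fails here (LHS ≠ RHS)
B. LHS = ln(4) ≈ 1.386, RHS = 0 → fails here (LHS ≠ RHS)
C. LHS = -15, RHS = -15 → holds here (LHS = RHS)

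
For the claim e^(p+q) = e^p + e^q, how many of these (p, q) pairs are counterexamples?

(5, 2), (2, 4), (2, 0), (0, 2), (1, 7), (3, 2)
6

Testing each pair:
(5, 2): LHS = e^7 ≈ 1097, RHS = e^2 + e^5 ≈ 155.8 → counterexample
(2, 4): LHS = e^6 ≈ 403.4, RHS = e^2 + e^4 ≈ 61.99 → counterexample
(2, 0): LHS = e^2 ≈ 7.389, RHS = 1 + e^2 ≈ 8.389 → counterexample
(0, 2): LHS = e^2 ≈ 7.389, RHS = 1 + e^2 ≈ 8.389 → counterexample
(1, 7): LHS = e^8 ≈ 2981, RHS = e + e^7 ≈ 1099 → counterexample
(3, 2): LHS = e^5 ≈ 148.4, RHS = e^2 + e^3 ≈ 27.47 → counterexample

That makes 6 counterexamples.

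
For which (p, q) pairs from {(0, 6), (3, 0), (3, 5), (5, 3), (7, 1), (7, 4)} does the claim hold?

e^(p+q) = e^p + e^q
None

Testing each pair:
(0, 6): LHS = e^6 ≈ 403.4, RHS = 1 + e^6 ≈ 404.4 → fails
(3, 0): LHS = e^3 ≈ 20.09, RHS = 1 + e^3 ≈ 21.09 → fails
(3, 5): LHS = e^8 ≈ 2981, RHS = e^3 + e^5 ≈ 168.5 → fails
(5, 3): LHS = e^8 ≈ 2981, RHS = e^3 + e^5 ≈ 168.5 → fails
(7, 1): LHS = e^8 ≈ 2981, RHS = e + e^7 ≈ 1099 → fails
(7, 4): LHS = e^11 ≈ 59874.1, RHS = e^4 + e^7 ≈ 1151 → fails

No pair satisfies the claim.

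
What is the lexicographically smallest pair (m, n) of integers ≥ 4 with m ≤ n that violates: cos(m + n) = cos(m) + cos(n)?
Substituting (4, 4) into the claim:
LHS = cos(4 + 4) = cos(8) ≈ -0.1455
RHS = cos(4) + cos(4) = 2·cos(4) ≈ -1.307

Since LHS ≠ RHS, this pair disproves the claim, and no lexicographically smaller pair (m ≤ n, integers ≥ 4) does.

For instance (4, 7) is also a counterexample (LHS = cos(11) ≈ 0.004426, RHS = cos(4) + cos(7) ≈ 0.1003), but it's lexicographically larger.

Answer: (m, n) = (4, 4)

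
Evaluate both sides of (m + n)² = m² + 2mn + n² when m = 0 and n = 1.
LHS = (0 + 1)² = 1
RHS = 0² + 2·0·1 + 1² = 1

LHS = RHS: the two sides agree.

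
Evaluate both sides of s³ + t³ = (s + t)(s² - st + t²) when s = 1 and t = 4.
LHS = 1³ + 4³ = 65
RHS = (1 + 4)(1² - 1·4 + 4²) = 65

LHS = RHS: the two sides agree.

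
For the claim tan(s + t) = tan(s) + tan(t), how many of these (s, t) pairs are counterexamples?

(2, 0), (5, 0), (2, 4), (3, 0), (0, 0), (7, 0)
1

Testing each pair:
(2, 0): LHS = tan(2) ≈ -2.185, RHS = tan(2) ≈ -2.185 → satisfies claim
(5, 0): LHS = tan(5) ≈ -3.381, RHS = tan(5) ≈ -3.381 → satisfies claim
(2, 4): LHS = tan(6) ≈ -0.291, RHS = tan(2) + tan(4) ≈ -1.027 → counterexample
(3, 0): LHS = tan(3) ≈ -0.1425, RHS = tan(3) ≈ -0.1425 → satisfies claim
(0, 0): LHS = 0, RHS = 0 → satisfies claim
(7, 0): LHS = tan(7) ≈ 0.8714, RHS = tan(7) ≈ 0.8714 → satisfies claim

That makes 1 counterexample.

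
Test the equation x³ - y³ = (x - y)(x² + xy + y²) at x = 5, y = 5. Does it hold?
Substituting x = 5, y = 5:

LHS = 5³ - 5³ = 0
RHS = (5 - 5)(5² + 5·5 + 5²) = 0

LHS = RHS, so the equation holds at this point.

Answer: Holds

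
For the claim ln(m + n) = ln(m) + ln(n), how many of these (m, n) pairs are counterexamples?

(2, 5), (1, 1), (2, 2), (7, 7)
3

Testing each pair:
(2, 5): LHS = ln(7) ≈ 1.946, RHS = ln(2) + ln(5) ≈ 2.303 → counterexample
(1, 1): LHS = ln(2) ≈ 0.6931, RHS = 0 → counterexample
(2, 2): LHS = ln(4) ≈ 1.386, RHS = 2·ln(2) ≈ 1.386 → satisfies claim
(7, 7): LHS = ln(14) ≈ 2.639, RHS = 2·ln(7) ≈ 3.892 → counterexample

That makes 3 counterexamples.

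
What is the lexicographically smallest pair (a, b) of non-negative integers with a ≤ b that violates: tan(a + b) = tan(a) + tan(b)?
(a, b) = (1, 1)

At (0, 0): both sides equal 0, so it holds there.
At (0, 7): both sides equal tan(7) ≈ 0.8714, so it holds there.

Substituting (1, 1) into the claim:
LHS = tan(1 + 1) = tan(2) ≈ -2.185
RHS = tan(1) + tan(1) = 2·tan(1) ≈ 3.115

Since LHS ≠ RHS, this pair disproves the claim, and no lexicographically smaller pair (a ≤ b, non-negative integers) does.

For instance (2, 7) is also a counterexample (LHS = tan(9) ≈ -0.4523, RHS = tan(2) + tan(7) ≈ -1.314), but it's lexicographically larger.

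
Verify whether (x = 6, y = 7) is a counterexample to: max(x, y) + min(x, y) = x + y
Substituting x = 6, y = 7:
LHS = max(6, 7) + min(6, 7) = 13
RHS = 6 + 7 = 13

The sides agree, so this pair does not disprove the claim.

Answer: No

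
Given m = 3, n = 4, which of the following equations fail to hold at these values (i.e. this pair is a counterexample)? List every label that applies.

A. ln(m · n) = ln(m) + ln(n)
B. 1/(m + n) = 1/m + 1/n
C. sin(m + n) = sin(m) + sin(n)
Evaluating each claim at the given values:
A. LHS = ln(12) ≈ 2.485, RHS = ln(3) + ln(4) ≈ 2.485 → holds here (LHS = RHS)
B. LHS = 1/7, RHS = 7/12 → fails here (LHS ≠ RHS)
C. LHS = sin(7) ≈ 0.657, RHS = sin(4) + sin(3) ≈ -0.6157 → fails here (LHS ≠ RHS)

Answer: B, C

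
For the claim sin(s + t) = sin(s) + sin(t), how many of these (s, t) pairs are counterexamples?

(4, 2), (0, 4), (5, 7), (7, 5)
Testing each pair:
(4, 2): LHS = sin(6) ≈ -0.2794, RHS = sin(4) + sin(2) ≈ 0.1525 → counterexample
(0, 4): LHS = sin(4) ≈ -0.7568, RHS = sin(4) ≈ -0.7568 → satisfies claim
(5, 7): LHS = sin(12) ≈ -0.5366, RHS = sin(5) + sin(7) ≈ -0.3019 → counterexample
(7, 5): LHS = sin(12) ≈ -0.5366, RHS = sin(5) + sin(7) ≈ -0.3019 → counterexample

That makes 3 counterexamples.

Answer: 3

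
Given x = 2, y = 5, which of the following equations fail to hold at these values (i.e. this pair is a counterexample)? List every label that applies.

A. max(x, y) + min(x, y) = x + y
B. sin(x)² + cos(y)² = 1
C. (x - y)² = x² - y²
B, C

Evaluating each claim at the given values:
A. LHS = 7, RHS = 7 → holds here (LHS = RHS)
B. LHS = cos(5)² + sin(2)² ≈ 0.9073, RHS = 1 → fails here (LHS ≠ RHS)
C. LHS = 9, RHS = -21 → fails here (LHS ≠ RHS)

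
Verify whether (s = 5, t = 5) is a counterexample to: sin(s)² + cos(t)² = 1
Substituting s = 5, t = 5:
LHS = sin(5)² + cos(5)² = 1
RHS = 1

The sides agree, so this pair does not disprove the claim.

Answer: No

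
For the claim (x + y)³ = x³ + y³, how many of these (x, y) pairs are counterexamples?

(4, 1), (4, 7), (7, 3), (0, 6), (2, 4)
Testing each pair:
(4, 1): LHS = 125, RHS = 65 → counterexample
(4, 7): LHS = 1331, RHS = 407 → counterexample
(7, 3): LHS = 1000, RHS = 370 → counterexample
(0, 6): LHS = 216, RHS = 216 → satisfies claim
(2, 4): LHS = 216, RHS = 72 → counterexample

That makes 4 counterexamples.

Answer: 4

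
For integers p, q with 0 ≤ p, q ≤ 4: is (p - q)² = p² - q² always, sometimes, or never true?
It holds at (p, q) = (3, 0) (both sides equal 9), but fails at (p, q) = (4, 3) (LHS = 1, RHS = 7).

Answer: Sometimes true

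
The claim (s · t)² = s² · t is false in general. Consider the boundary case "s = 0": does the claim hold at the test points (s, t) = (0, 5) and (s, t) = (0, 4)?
Yes, holds at both test points

At (0, 5): LHS = 0, RHS = 0 → equal
At (0, 4): LHS = 0, RHS = 0 → equal

So the claim does hold at both of these boundary points, even though it is not an identity.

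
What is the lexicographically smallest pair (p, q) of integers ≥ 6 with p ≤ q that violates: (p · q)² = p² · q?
Substituting (6, 6) into the claim:
LHS = (6 · 6)² = 1296
RHS = 6² · 6 = 216

Since LHS ≠ RHS, this pair disproves the claim, and no lexicographically smaller pair (p ≤ q, integers ≥ 6) does.

For instance (6, 9) is also a counterexample (LHS = 2916, RHS = 324), but it's lexicographically larger.

Answer: (p, q) = (6, 6)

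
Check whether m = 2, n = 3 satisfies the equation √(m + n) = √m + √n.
Substituting m = 2, n = 3:

LHS = √(2 + 3) = √(5) ≈ 2.236
RHS = √2 + √3 = √(2) + √(3) ≈ 3.146

LHS ≠ RHS, so the equation does not hold at this point.

Answer: Fails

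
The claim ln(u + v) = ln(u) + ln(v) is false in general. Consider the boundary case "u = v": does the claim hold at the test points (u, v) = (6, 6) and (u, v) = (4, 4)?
No, fails at both test points

At (6, 6): LHS = ln(12) ≈ 2.485 ≠ RHS = 2·ln(6) ≈ 3.584
At (4, 4): LHS = ln(8) ≈ 2.079 ≠ RHS = 2·ln(4) ≈ 2.773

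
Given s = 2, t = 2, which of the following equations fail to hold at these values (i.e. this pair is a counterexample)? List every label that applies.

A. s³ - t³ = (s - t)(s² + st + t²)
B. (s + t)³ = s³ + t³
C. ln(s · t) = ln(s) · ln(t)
B, C

Evaluating each claim at the given values:
A. LHS = 0, RHS = 0 → holds here (LHS = RHS)
B. LHS = 64, RHS = 16 → fails here (LHS ≠ RHS)
C. LHS = ln(4) ≈ 1.386, RHS = ln(2)² ≈ 0.4805 → fails here (LHS ≠ RHS)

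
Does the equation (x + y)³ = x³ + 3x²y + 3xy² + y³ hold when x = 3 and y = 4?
Substituting x = 3, y = 4:

LHS = (3 + 4)³ = 343
RHS = 3³ + 3·3²·4 + 3·3·4² + 4³ = 343

LHS = RHS, so the equation holds at this point.

Answer: Holds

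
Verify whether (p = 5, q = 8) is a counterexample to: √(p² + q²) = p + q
Substituting p = 5, q = 8:
LHS = √(5² + 8²) = √(89) ≈ 9.434
RHS = 5 + 8 = 13

Since LHS ≠ RHS, this pair disproves the claim.

Answer: Yes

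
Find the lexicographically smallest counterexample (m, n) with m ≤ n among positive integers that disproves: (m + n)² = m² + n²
(m, n) = (1, 1)

Substituting (1, 1) into the claim:
LHS = (1 + 1)² = 4
RHS = 1² + 1² = 2

Since LHS ≠ RHS, this pair disproves the claim, and no lexicographically smaller pair (m ≤ n, positive integers) does.

For instance (6, 7) is also a counterexample (LHS = 169, RHS = 85), but it's lexicographically larger.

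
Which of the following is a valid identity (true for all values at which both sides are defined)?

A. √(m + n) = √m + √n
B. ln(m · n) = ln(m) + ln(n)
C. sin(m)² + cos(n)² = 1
B

A: fails at (1, 2) — LHS = √(3) ≈ 1.732, RHS = 1 + √(2) ≈ 2.414.
B: holds — e.g. at (5, 5), both sides equal ln(25) ≈ 3.219.
C: fails at (6, 7) — LHS = sin(6)² + cos(7)² ≈ 0.6464, RHS = 1.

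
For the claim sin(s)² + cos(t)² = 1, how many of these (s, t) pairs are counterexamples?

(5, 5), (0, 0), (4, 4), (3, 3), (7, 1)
1

Testing each pair:
(5, 5): LHS = cos(5)² + sin(5)² = 1, RHS = 1 → satisfies claim
(0, 0): LHS = 1, RHS = 1 → satisfies claim
(4, 4): LHS = cos(4)² + sin(4)² = 1, RHS = 1 → satisfies claim
(3, 3): LHS = sin(3)² + cos(3)² = 1, RHS = 1 → satisfies claim
(7, 1): LHS = cos(1)² + sin(7)² ≈ 0.7236, RHS = 1 → counterexample

That makes 1 counterexample.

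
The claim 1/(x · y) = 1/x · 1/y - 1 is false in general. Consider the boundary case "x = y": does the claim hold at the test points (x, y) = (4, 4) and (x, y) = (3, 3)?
No, fails at both test points

At (4, 4): LHS = 1/16 ≠ RHS = -15/16
At (3, 3): LHS = 1/9 ≠ RHS = -8/9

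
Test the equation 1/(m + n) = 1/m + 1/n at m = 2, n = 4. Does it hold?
Substituting m = 2, n = 4:

LHS = 1/(2 + 4) = 1/6
RHS = 1/2 + 1/4 = 3/4

LHS ≠ RHS, so the equation does not hold at this point.

Answer: Fails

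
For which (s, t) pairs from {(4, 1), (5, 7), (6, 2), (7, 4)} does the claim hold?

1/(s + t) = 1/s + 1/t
None

Testing each pair:
(4, 1): LHS = 1/5, RHS = 5/4 → fails
(5, 7): LHS = 1/12, RHS = 12/35 → fails
(6, 2): LHS = 1/8, RHS = 2/3 → fails
(7, 4): LHS = 1/11, RHS = 11/28 → fails

No pair satisfies the claim.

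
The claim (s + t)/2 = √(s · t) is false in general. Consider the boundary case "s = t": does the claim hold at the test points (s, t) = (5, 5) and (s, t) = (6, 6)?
At (5, 5): LHS = 5, RHS = 5 → equal
At (6, 6): LHS = 6, RHS = 6 → equal

So the claim does hold at both of these boundary points, even though it is not an identity.

Answer: Yes, holds at both test points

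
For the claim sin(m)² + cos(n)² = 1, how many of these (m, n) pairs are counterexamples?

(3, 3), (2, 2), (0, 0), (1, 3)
Testing each pair:
(3, 3): LHS = sin(3)² + cos(3)² = 1, RHS = 1 → satisfies claim
(2, 2): LHS = cos(2)² + sin(2)² = 1, RHS = 1 → satisfies claim
(0, 0): LHS = 1, RHS = 1 → satisfies claim
(1, 3): LHS = sin(1)² + cos(3)² ≈ 1.688, RHS = 1 → counterexample

That makes 1 counterexample.

Answer: 1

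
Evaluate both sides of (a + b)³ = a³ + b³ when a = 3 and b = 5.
LHS = (3 + 5)³ = 512
RHS = 3³ + 5³ = 152

LHS ≠ RHS, so the equation does not hold here.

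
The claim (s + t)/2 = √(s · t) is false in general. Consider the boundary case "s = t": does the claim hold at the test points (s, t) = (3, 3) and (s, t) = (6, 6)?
Yes, holds at both test points

At (3, 3): LHS = 3, RHS = 3 → equal
At (6, 6): LHS = 6, RHS = 6 → equal

So the claim does hold at both of these boundary points, even though it is not an identity.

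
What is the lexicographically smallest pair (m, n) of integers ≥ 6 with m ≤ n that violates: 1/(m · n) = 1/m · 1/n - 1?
Substituting (6, 6) into the claim:
LHS = 1/(6 · 6) = 1/36
RHS = 1/6 · 1/6 - 1 = -35/36

Since LHS ≠ RHS, this pair disproves the claim, and no lexicographically smaller pair (m ≤ n, integers ≥ 6) does.

For instance (7, 13) is also a counterexample (LHS = 1/91, RHS = -90/91), but it's lexicographically larger.

Answer: (m, n) = (6, 6)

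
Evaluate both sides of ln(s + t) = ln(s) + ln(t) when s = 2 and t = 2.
LHS = ln(2 + 2) = ln(4) ≈ 1.386
RHS = ln(2) + ln(2) = 2·ln(2) ≈ 1.386

LHS = RHS: the two sides agree.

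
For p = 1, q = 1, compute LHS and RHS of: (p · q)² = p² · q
LHS = (1 · 1)² = 1
RHS = 1² · 1 = 1

LHS = RHS: the two sides agree.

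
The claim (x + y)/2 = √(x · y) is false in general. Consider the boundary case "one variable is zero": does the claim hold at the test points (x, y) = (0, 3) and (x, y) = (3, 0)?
No, fails at both test points

At (0, 3): LHS = 3/2 ≠ RHS = 0
At (3, 0): LHS = 3/2 ≠ RHS = 0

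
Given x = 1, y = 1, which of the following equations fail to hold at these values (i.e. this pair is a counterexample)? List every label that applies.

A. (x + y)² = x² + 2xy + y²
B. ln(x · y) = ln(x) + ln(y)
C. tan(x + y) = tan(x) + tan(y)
C

Evaluating each claim at the given values:
A. LHS = 4, RHS = 4 → holds here (LHS = RHS)
B. LHS = 0, RHS = 0 → holds here (LHS = RHS)
C. LHS = tan(2) ≈ -2.185, RHS = 2·tan(1) ≈ 3.115 → fails here (LHS ≠ RHS)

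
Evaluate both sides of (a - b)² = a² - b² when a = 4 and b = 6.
LHS = (4 - 6)² = 4
RHS = 4² - 6² = -20

LHS ≠ RHS, so the equation does not hold here.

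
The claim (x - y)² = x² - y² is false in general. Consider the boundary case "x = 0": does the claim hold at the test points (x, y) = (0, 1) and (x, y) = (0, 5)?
No, fails at both test points

At (0, 1): LHS = 1 ≠ RHS = -1
At (0, 5): LHS = 25 ≠ RHS = -25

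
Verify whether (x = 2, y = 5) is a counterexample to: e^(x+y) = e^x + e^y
Yes

Substituting x = 2, y = 5:
LHS = e^(2+5) = e^7 ≈ 1097
RHS = e^2 + e^5 ≈ 155.8

Since LHS ≠ RHS, this pair disproves the claim.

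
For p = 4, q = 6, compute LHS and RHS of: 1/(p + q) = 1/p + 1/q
LHS = 1/(4 + 6) = 1/10
RHS = 1/4 + 1/6 = 5/12

LHS ≠ RHS, so the equation does not hold here.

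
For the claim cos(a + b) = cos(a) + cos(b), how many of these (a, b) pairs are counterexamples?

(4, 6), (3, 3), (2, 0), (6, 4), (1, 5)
5

Testing each pair:
(4, 6): LHS = cos(10) ≈ -0.8391, RHS = cos(4) + cos(6) ≈ 0.3065 → counterexample
(3, 3): LHS = cos(6) ≈ 0.9602, RHS = 2·cos(3) ≈ -1.98 → counterexample
(2, 0): LHS = cos(2) ≈ -0.4161, RHS = cos(2) + 1 ≈ 0.5839 → counterexample
(6, 4): LHS = cos(10) ≈ -0.8391, RHS = cos(4) + cos(6) ≈ 0.3065 → counterexample
(1, 5): LHS = cos(6) ≈ 0.9602, RHS = cos(5) + cos(1) ≈ 0.824 → counterexample

That makes 5 counterexamples.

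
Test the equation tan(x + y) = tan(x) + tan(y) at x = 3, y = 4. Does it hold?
Substituting x = 3, y = 4:

LHS = tan(3 + 4) = tan(7) ≈ 0.8714
RHS = tan(3) + tan(4) ≈ 1.015

LHS ≠ RHS, so the equation does not hold at this point.

Answer: Fails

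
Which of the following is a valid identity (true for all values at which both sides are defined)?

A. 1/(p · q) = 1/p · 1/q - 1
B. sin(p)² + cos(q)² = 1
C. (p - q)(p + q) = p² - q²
C

A: fails at (1, 5) — LHS = 1/5, RHS = -4/5.
B: fails at (2, 5) — LHS = cos(5)² + sin(2)² ≈ 0.9073, RHS = 1.
C: holds — e.g. at (3, 5), both sides equal -16.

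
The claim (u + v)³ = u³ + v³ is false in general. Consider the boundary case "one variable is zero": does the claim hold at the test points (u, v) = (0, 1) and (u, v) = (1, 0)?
Yes, holds at both test points

At (0, 1): LHS = 1, RHS = 1 → equal
At (1, 0): LHS = 1, RHS = 1 → equal

So the claim does hold at both of these boundary points, even though it is not an identity.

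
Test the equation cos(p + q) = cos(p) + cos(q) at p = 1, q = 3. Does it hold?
Fails

Substituting p = 1, q = 3:

LHS = cos(1 + 3) = cos(4) ≈ -0.6536
RHS = cos(1) + cos(3) ≈ -0.4497

LHS ≠ RHS, so the equation does not hold at this point.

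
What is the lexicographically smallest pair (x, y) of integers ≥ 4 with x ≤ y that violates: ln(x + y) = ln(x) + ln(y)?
(x, y) = (4, 4)

Substituting (4, 4) into the claim:
LHS = ln(4 + 4) = ln(8) ≈ 2.079
RHS = ln(4) + ln(4) = 2·ln(4) ≈ 2.773

Since LHS ≠ RHS, this pair disproves the claim, and no lexicographically smaller pair (x ≤ y, integers ≥ 4) does.

For instance (4, 7) is also a counterexample (LHS = ln(11) ≈ 2.398, RHS = ln(4) + ln(7) ≈ 3.332), but it's lexicographically larger.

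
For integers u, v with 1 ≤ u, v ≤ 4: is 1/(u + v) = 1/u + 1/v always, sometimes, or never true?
Never true

The claim fails for every pair in the range. For instance at (u, v) = (2, 4): LHS = 1/6, RHS = 3/4.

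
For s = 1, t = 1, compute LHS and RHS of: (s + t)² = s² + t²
LHS = (1 + 1)² = 4
RHS = 1² + 1² = 2

LHS ≠ RHS, so the equation does not hold here.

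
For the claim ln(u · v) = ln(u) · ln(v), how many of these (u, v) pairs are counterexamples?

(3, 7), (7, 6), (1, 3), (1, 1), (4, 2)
4

Testing each pair:
(3, 7): LHS = ln(21) ≈ 3.045, RHS = ln(3)·ln(7) ≈ 2.138 → counterexample
(7, 6): LHS = ln(42) ≈ 3.738, RHS = ln(6)·ln(7) ≈ 3.487 → counterexample
(1, 3): LHS = ln(3) ≈ 1.099, RHS = 0 → counterexample
(1, 1): LHS = 0, RHS = 0 → satisfies claim
(4, 2): LHS = ln(8) ≈ 2.079, RHS = ln(2)·ln(4) ≈ 0.9609 → counterexample

That makes 4 counterexamples.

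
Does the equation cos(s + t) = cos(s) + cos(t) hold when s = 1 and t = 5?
Substituting s = 1, t = 5:

LHS = cos(1 + 5) = cos(6) ≈ 0.9602
RHS = cos(1) + cos(5) ≈ 0.824

LHS ≠ RHS, so the equation does not hold at this point.

Answer: Fails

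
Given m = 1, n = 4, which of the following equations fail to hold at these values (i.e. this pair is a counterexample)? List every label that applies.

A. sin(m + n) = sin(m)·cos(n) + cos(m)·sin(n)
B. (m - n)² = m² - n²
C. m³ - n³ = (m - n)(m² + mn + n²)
Evaluating each claim at the given values:
A. LHS = sin(5) ≈ -0.9589, RHS = sin(1)·cos(4) + sin(4)·cos(1) ≈ -0.9589 → holds here (LHS = RHS)
B. LHS = 9, RHS = -15 → fails here (LHS ≠ RHS)
C. LHS = -63, RHS = -63 → holds here (LHS = RHS)

Answer: B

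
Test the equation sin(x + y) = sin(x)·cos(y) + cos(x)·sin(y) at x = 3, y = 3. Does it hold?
Substituting x = 3, y = 3:

LHS = sin(3 + 3) = sin(6) ≈ -0.2794
RHS = sin(3)·cos(3) + cos(3)·sin(3) = 2·sin(3)·cos(3) ≈ -0.2794

LHS = RHS, so the equation holds at this point.

Answer: Holds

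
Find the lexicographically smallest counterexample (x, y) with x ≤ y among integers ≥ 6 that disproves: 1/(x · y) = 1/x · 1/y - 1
(x, y) = (6, 6)

Substituting (6, 6) into the claim:
LHS = 1/(6 · 6) = 1/36
RHS = 1/6 · 1/6 - 1 = -35/36

Since LHS ≠ RHS, this pair disproves the claim, and no lexicographically smaller pair (x ≤ y, integers ≥ 6) does.

For instance (8, 11) is also a counterexample (LHS = 1/88, RHS = -87/88), but it's lexicographically larger.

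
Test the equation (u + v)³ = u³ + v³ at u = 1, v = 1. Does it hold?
Substituting u = 1, v = 1:

LHS = (1 + 1)³ = 8
RHS = 1³ + 1³ = 2

LHS ≠ RHS, so the equation does not hold at this point.

Answer: Fails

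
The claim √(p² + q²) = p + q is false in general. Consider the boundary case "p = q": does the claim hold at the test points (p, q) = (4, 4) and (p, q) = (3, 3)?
At (4, 4): LHS = 4·√(2) ≈ 5.657 ≠ RHS = 8
At (3, 3): LHS = 3·√(2) ≈ 4.243 ≠ RHS = 6

Answer: No, fails at both test points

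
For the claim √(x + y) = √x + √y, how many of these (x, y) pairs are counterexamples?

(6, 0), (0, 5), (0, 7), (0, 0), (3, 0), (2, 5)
1

Testing each pair:
(6, 0): LHS = √(6) ≈ 2.449, RHS = √(6) ≈ 2.449 → satisfies claim
(0, 5): LHS = √(5) ≈ 2.236, RHS = √(5) ≈ 2.236 → satisfies claim
(0, 7): LHS = √(7) ≈ 2.646, RHS = √(7) ≈ 2.646 → satisfies claim
(0, 0): LHS = 0, RHS = 0 → satisfies claim
(3, 0): LHS = √(3) ≈ 1.732, RHS = √(3) ≈ 1.732 → satisfies claim
(2, 5): LHS = √(7) ≈ 2.646, RHS = √(2) + √(5) ≈ 3.65 → counterexample

That makes 1 counterexample.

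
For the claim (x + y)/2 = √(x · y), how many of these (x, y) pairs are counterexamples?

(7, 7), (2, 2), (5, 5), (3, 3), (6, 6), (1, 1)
Testing each pair:
(7, 7): LHS = 7, RHS = 7 → satisfies claim
(2, 2): LHS = 2, RHS = 2 → satisfies claim
(5, 5): LHS = 5, RHS = 5 → satisfies claim
(3, 3): LHS = 3, RHS = 3 → satisfies claim
(6, 6): LHS = 6, RHS = 6 → satisfies claim
(1, 1): LHS = 1, RHS = 1 → satisfies claim

That makes 0 counterexamples.

Answer: 0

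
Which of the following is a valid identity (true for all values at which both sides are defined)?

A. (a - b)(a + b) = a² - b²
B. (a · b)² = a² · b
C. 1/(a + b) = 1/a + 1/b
A: holds — e.g. at (2, 4), both sides equal -12.
B: fails at (1, 5) — LHS = 25, RHS = 5.
C: fails at (3, 4) — LHS = 1/7, RHS = 7/12.

Answer: A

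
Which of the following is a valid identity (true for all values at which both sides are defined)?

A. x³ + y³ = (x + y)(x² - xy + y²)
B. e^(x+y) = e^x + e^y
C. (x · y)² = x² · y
A: holds — e.g. at (6, 7), both sides equal 559.
B: fails at (1, 4) — LHS = e^5 ≈ 148.4, RHS = e + e^4 ≈ 57.32.
C: fails at (4, 5) — LHS = 400, RHS = 80.

Answer: A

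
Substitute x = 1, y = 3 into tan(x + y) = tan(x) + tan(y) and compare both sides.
LHS = tan(1 + 3) = tan(4) ≈ 1.158
RHS = tan(1) + tan(3) ≈ 1.415

LHS ≠ RHS (they differ by about 0.257), so the equation does not hold here.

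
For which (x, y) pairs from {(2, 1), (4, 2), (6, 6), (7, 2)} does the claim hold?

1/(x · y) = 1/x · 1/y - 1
None

Testing each pair:
(2, 1): LHS = 1/2, RHS = -1/2 → fails
(4, 2): LHS = 1/8, RHS = -7/8 → fails
(6, 6): LHS = 1/36, RHS = -35/36 → fails
(7, 2): LHS = 1/14, RHS = -13/14 → fails

No pair satisfies the claim.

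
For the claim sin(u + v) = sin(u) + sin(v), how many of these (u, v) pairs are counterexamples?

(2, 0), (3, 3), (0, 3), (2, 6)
2

Testing each pair:
(2, 0): LHS = sin(2) ≈ 0.9093, RHS = sin(2) ≈ 0.9093 → satisfies claim
(3, 3): LHS = sin(6) ≈ -0.2794, RHS = 2·sin(3) ≈ 0.2822 → counterexample
(0, 3): LHS = sin(3) ≈ 0.1411, RHS = sin(3) ≈ 0.1411 → satisfies claim
(2, 6): LHS = sin(8) ≈ 0.9894, RHS = sin(6) + sin(2) ≈ 0.6299 → counterexample

That makes 2 counterexamples.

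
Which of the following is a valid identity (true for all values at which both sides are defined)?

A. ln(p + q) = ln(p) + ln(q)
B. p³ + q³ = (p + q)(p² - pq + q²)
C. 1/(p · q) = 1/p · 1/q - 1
A: fails at (1, 4) — LHS = ln(5) ≈ 1.609, RHS = ln(4) ≈ 1.386.
B: holds — e.g. at (2, 3), both sides equal 35.
C: fails at (5, 5) — LHS = 1/25, RHS = -24/25.

Answer: B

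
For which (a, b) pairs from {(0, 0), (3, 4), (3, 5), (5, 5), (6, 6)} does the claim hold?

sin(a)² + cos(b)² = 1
(0, 0), (5, 5), (6, 6)

Testing each pair:
(0, 0): LHS = 1, RHS = 1 → holds
(3, 4): LHS = sin(3)² + cos(4)² ≈ 0.4472, RHS = 1 → fails
(3, 5): LHS = sin(3)² + cos(5)² ≈ 0.1004, RHS = 1 → fails
(5, 5): LHS = cos(5)² + sin(5)² = 1, RHS = 1 → holds
(6, 6): LHS = sin(6)² + cos(6)² = 1, RHS = 1 → holds

3 of 5 pairs satisfy the claim.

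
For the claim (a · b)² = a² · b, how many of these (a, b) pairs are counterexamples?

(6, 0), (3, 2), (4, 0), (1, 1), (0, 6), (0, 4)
1

Testing each pair:
(6, 0): LHS = 0, RHS = 0 → satisfies claim
(3, 2): LHS = 36, RHS = 18 → counterexample
(4, 0): LHS = 0, RHS = 0 → satisfies claim
(1, 1): LHS = 1, RHS = 1 → satisfies claim
(0, 6): LHS = 0, RHS = 0 → satisfies claim
(0, 4): LHS = 0, RHS = 0 → satisfies claim

That makes 1 counterexample.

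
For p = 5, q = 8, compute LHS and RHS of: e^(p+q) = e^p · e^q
LHS = e^(5+8) = e^13 ≈ 442413.4
RHS = e^5 · e^8 = e^13 ≈ 442413.4

LHS = RHS: the two sides agree.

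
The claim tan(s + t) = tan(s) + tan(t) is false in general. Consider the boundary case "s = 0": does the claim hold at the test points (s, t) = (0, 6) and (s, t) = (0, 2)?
Yes, holds at both test points

At (0, 6): LHS = tan(6) ≈ -0.291, RHS = tan(6) ≈ -0.291 → equal
At (0, 2): LHS = tan(2) ≈ -2.185, RHS = tan(2) ≈ -2.185 → equal

So the claim does hold at both of these boundary points, even though it is not an identity.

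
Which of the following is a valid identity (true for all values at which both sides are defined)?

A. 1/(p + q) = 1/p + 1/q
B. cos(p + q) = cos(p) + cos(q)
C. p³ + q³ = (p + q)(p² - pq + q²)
A: fails at (1, 4) — LHS = 1/5, RHS = 5/4.
B: fails at (3, 3) — LHS = cos(6) ≈ 0.9602, RHS = 2·cos(3) ≈ -1.98.
C: holds — e.g. at (1, 1), both sides equal 2.

Answer: C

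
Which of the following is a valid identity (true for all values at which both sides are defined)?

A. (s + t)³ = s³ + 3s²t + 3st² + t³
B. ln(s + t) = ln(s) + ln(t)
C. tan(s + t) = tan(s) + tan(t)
A

A: holds — e.g. at (2, 3), both sides equal 125.
B: fails at (3, 7) — LHS = ln(10) ≈ 2.303, RHS = ln(3) + ln(7) ≈ 3.045.
C: fails at (1, 2) — LHS = tan(3) ≈ -0.1425, RHS = tan(2) + tan(1) ≈ -0.6276.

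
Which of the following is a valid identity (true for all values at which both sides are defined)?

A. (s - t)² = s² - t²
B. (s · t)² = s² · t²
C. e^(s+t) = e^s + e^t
B

A: fails at (1, 2) — LHS = 1, RHS = -3.
B: holds — e.g. at (1, 2), both sides equal 4.
C: fails at (5, 8) — LHS = e^13 ≈ 442413.4, RHS = e^5 + e^8 ≈ 3129.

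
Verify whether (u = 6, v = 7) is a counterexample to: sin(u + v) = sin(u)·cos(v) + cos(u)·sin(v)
No

Substituting u = 6, v = 7:
LHS = sin(6 + 7) = sin(13) ≈ 0.4202
RHS = sin(6)·cos(7) + cos(6)·sin(7) = sin(6)·cos(7) + sin(7)·cos(6) ≈ 0.4202

The sides agree, so this pair does not disprove the claim.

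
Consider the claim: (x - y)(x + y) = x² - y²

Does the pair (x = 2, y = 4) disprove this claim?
Substituting x = 2, y = 4:
LHS = (2 - 4)(2 + 4) = -12
RHS = 2² - 4² = -12

The sides agree, so this pair does not disprove the claim.

Answer: No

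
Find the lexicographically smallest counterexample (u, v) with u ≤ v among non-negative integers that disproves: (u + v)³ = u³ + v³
At (0, 7): both sides equal 343, so it holds there.

Substituting (1, 1) into the claim:
LHS = (1 + 1)³ = 8
RHS = 1³ + 1³ = 2

Since LHS ≠ RHS, this pair disproves the claim, and no lexicographically smaller pair (u ≤ v, non-negative integers) does.

For instance (1, 4) is also a counterexample (LHS = 125, RHS = 65), but it's lexicographically larger.

Answer: (u, v) = (1, 1)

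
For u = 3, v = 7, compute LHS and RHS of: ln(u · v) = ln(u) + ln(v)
LHS = ln(3 · 7) = ln(21) ≈ 3.045
RHS = ln(3) + ln(7) ≈ 3.045

LHS = RHS: the two sides agree.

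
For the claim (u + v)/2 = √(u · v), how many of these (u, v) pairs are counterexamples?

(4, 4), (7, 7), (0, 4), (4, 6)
Testing each pair:
(4, 4): LHS = 4, RHS = 4 → satisfies claim
(7, 7): LHS = 7, RHS = 7 → satisfies claim
(0, 4): LHS = 2, RHS = 0 → counterexample
(4, 6): LHS = 5, RHS = 2·√(6) ≈ 4.899 → counterexample

That makes 2 counterexamples.

Answer: 2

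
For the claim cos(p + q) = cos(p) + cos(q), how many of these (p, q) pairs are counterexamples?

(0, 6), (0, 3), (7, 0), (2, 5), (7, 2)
5

Testing each pair:
(0, 6): LHS = cos(6) ≈ 0.9602, RHS = cos(6) + 1 ≈ 1.96 → counterexample
(0, 3): LHS = cos(3) ≈ -0.99, RHS = cos(3) + 1 ≈ 0.01001 → counterexample
(7, 0): LHS = cos(7) ≈ 0.7539, RHS = cos(7) + 1 ≈ 1.754 → counterexample
(2, 5): LHS = cos(7) ≈ 0.7539, RHS = cos(2) + cos(5) ≈ -0.1325 → counterexample
(7, 2): LHS = cos(9) ≈ -0.9111, RHS = cos(2) + cos(7) ≈ 0.3378 → counterexample

That makes 5 counterexamples.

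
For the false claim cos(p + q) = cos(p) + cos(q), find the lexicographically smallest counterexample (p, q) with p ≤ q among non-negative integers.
(p, q) = (0, 0)

Substituting (0, 0) into the claim:
LHS = cos(0 + 0) = 1
RHS = cos(0) + cos(0) = 2

Since LHS ≠ RHS, this pair disproves the claim, and no lexicographically smaller pair (p ≤ q, non-negative integers) does.

For instance (2, 2) is also a counterexample (LHS = cos(4) ≈ -0.6536, RHS = 2·cos(2) ≈ -0.8323), but it's lexicographically larger.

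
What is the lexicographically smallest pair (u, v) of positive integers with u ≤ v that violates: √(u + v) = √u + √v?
(u, v) = (1, 1)

Substituting (1, 1) into the claim:
LHS = √(1 + 1) = √(2) ≈ 1.414
RHS = √1 + √1 = 2

Since LHS ≠ RHS, this pair disproves the claim, and no lexicographically smaller pair (u ≤ v, positive integers) does.

For instance (7, 8) is also a counterexample (LHS = √(15) ≈ 3.873, RHS = √(7) + 2·√(2) ≈ 5.474), but it's lexicographically larger.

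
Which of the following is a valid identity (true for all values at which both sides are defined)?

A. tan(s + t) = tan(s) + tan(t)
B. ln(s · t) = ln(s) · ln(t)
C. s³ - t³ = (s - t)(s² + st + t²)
A: fails at (2, 4) — LHS = tan(6) ≈ -0.291, RHS = tan(2) + tan(4) ≈ -1.027.
B: fails at (4, 5) — LHS = ln(20) ≈ 2.996, RHS = ln(4)·ln(5) ≈ 2.231.
C: holds — e.g. at (3, 5), both sides equal -98.

Answer: C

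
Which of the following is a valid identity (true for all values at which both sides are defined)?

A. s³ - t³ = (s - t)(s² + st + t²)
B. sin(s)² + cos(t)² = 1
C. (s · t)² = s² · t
A

A: holds — e.g. at (0, 1), both sides equal -1.
B: fails at (4, 6) — LHS = sin(4)² + cos(6)² ≈ 1.495, RHS = 1.
C: fails at (1, 2) — LHS = 4, RHS = 2.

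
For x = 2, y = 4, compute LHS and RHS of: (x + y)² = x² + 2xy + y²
LHS = (2 + 4)² = 36
RHS = 2² + 2·2·4 + 4² = 36

LHS = RHS: the two sides agree.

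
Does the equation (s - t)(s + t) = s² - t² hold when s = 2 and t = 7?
Holds

Substituting s = 2, t = 7:

LHS = (2 - 7)(2 + 7) = -45
RHS = 2² - 7² = -45

LHS = RHS, so the equation holds at this point.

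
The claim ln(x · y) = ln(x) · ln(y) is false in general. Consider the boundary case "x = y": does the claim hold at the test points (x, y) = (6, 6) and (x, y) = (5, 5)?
No, fails at both test points

At (6, 6): LHS = ln(36) ≈ 3.584 ≠ RHS = ln(6)² ≈ 3.21
At (5, 5): LHS = ln(25) ≈ 3.219 ≠ RHS = ln(5)² ≈ 2.59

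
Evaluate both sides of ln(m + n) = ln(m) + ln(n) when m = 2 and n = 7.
LHS = ln(2 + 7) = ln(9) ≈ 2.197
RHS = ln(2) + ln(7) ≈ 2.639

LHS ≠ RHS (they differ by about 0.4418), so the equation does not hold here.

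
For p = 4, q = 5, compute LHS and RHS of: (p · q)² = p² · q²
LHS = (4 · 5)² = 400
RHS = 4² · 5² = 400

LHS = RHS: the two sides agree.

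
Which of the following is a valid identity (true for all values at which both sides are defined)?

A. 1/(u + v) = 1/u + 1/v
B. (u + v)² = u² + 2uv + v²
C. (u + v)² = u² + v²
A: fails at (3, 7) — LHS = 1/10, RHS = 10/21.
B: holds — e.g. at (4, 6), both sides equal 100.
C: fails at (2, 7) — LHS = 81, RHS = 53.

Answer: B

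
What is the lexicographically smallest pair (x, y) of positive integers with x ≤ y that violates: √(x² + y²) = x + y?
(x, y) = (1, 1)

Substituting (1, 1) into the claim:
LHS = √(1² + 1²) = √(2) ≈ 1.414
RHS = 1 + 1 = 2

Since LHS ≠ RHS, this pair disproves the claim, and no lexicographically smaller pair (x ≤ y, positive integers) does.

For instance (1, 2) is also a counterexample (LHS = √(5) ≈ 2.236, RHS = 3), but it's lexicographically larger.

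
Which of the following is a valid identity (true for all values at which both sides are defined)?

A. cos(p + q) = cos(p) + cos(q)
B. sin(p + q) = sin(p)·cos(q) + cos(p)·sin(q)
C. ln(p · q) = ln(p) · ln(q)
A: fails at (3, 4) — LHS = cos(7) ≈ 0.7539, RHS = cos(3) + cos(4) ≈ -1.644.
B: holds — e.g. at (3, 7), both sides equal sin(10) ≈ -0.544.
C: fails at (2, 5) — LHS = ln(10) ≈ 2.303, RHS = ln(2)·ln(5) ≈ 1.116.

Answer: B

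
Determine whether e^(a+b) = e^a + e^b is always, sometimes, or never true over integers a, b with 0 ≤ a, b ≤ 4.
The claim fails for every pair in the range. For instance at (a, b) = (3, 0): LHS = e^3 ≈ 20.09, RHS = 1 + e^3 ≈ 21.09.

Answer: Never true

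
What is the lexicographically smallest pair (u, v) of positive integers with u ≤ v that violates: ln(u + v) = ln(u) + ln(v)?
(u, v) = (1, 1)

Substituting (1, 1) into the claim:
LHS = ln(1 + 1) = ln(2) ≈ 0.6931
RHS = ln(1) + ln(1) = 0

Since LHS ≠ RHS, this pair disproves the claim, and no lexicographically smaller pair (u ≤ v, positive integers) does.

For instance (1, 6) is also a counterexample (LHS = ln(7) ≈ 1.946, RHS = ln(6) ≈ 1.792), but it's lexicographically larger.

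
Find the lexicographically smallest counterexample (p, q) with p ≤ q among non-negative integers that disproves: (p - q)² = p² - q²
Substituting (0, 1) into the claim:
LHS = (0 - 1)² = 1
RHS = 0² - 1² = -1

Since LHS ≠ RHS, this pair disproves the claim, and no lexicographically smaller pair (p ≤ q, non-negative integers) does.

For instance (0, 7) is also a counterexample (LHS = 49, RHS = -49), but it's lexicographically larger.

Answer: (p, q) = (0, 1)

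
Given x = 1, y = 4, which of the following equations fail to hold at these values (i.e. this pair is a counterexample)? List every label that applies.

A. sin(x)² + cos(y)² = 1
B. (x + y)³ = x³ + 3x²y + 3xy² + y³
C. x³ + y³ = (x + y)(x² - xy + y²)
A

Evaluating each claim at the given values:
A. LHS = cos(4)² + sin(1)² ≈ 1.135, RHS = 1 → fails here (LHS ≠ RHS)
B. LHS = 125, RHS = 125 → holds here (LHS = RHS)
C. LHS = 65, RHS = 65 → holds here (LHS = RHS)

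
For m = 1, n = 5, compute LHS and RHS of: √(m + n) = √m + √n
LHS = √(1 + 5) = √(6) ≈ 2.449
RHS = √1 + √5 = 1 + √(5) ≈ 3.236

LHS ≠ RHS (they differ by about 0.7866), so the equation does not hold here.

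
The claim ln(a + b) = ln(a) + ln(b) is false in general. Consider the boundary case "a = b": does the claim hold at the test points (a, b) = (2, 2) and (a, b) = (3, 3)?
Only at (2, 2)

At (2, 2): LHS = ln(4) ≈ 1.386, RHS = 2·ln(2) ≈ 1.386 → equal
At (3, 3): LHS = ln(6) ≈ 1.792 ≠ RHS = 2·ln(3) ≈ 2.197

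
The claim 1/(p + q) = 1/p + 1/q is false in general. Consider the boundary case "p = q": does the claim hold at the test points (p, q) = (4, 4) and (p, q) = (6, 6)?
No, fails at both test points

At (4, 4): LHS = 1/8 ≠ RHS = 1/2
At (6, 6): LHS = 1/12 ≠ RHS = 1/3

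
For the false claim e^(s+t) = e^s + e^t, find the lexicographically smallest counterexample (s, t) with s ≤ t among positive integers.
(s, t) = (1, 1)

Substituting (1, 1) into the claim:
LHS = e^(1+1) = e^2 ≈ 7.389
RHS = e^1 + e^1 = 2·e ≈ 5.437

Since LHS ≠ RHS, this pair disproves the claim, and no lexicographically smaller pair (s ≤ t, positive integers) does.

For instance (1, 5) is also a counterexample (LHS = e^6 ≈ 403.4, RHS = e + e^5 ≈ 151.1), but it's lexicographically larger.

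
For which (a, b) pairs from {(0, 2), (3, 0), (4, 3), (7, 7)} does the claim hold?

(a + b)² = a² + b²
Testing each pair:
(0, 2): LHS = 4, RHS = 4 → holds
(3, 0): LHS = 9, RHS = 9 → holds
(4, 3): LHS = 49, RHS = 25 → fails
(7, 7): LHS = 196, RHS = 98 → fails

2 of 4 pairs satisfy the claim.

Answer: (0, 2), (3, 0)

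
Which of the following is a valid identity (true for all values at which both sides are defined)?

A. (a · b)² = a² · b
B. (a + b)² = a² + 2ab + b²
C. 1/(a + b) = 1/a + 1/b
B

A: fails at (3, 4) — LHS = 144, RHS = 36.
B: holds — e.g. at (3, 4), both sides equal 49.
C: fails at (1, 5) — LHS = 1/6, RHS = 6/5.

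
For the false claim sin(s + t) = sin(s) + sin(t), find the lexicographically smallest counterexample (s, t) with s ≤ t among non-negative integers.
(s, t) = (1, 1)

At (0, 0): both sides equal 0, so it holds there.

Substituting (1, 1) into the claim:
LHS = sin(1 + 1) = sin(2) ≈ 0.9093
RHS = sin(1) + sin(1) = 2·sin(1) ≈ 1.683

Since LHS ≠ RHS, this pair disproves the claim, and no lexicographically smaller pair (s ≤ t, non-negative integers) does.

For instance (2, 2) is also a counterexample (LHS = sin(4) ≈ -0.7568, RHS = 2·sin(2) ≈ 1.819), but it's lexicographically larger.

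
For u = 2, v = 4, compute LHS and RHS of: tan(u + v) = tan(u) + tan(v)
LHS = tan(2 + 4) = tan(6) ≈ -0.291
RHS = tan(2) + tan(4) ≈ -1.027

LHS ≠ RHS (they differ by about 0.7362), so the equation does not hold here.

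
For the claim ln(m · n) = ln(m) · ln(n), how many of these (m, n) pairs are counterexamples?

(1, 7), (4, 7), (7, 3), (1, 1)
3

Testing each pair:
(1, 7): LHS = ln(7) ≈ 1.946, RHS = 0 → counterexample
(4, 7): LHS = ln(28) ≈ 3.332, RHS = ln(4)·ln(7) ≈ 2.698 → counterexample
(7, 3): LHS = ln(21) ≈ 3.045, RHS = ln(3)·ln(7) ≈ 2.138 → counterexample
(1, 1): LHS = 0, RHS = 0 → satisfies claim

That makes 3 counterexamples.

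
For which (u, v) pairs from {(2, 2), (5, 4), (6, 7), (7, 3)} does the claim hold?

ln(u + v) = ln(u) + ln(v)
Testing each pair:
(2, 2): LHS = ln(4) ≈ 1.386, RHS = 2·ln(2) ≈ 1.386 → holds
(5, 4): LHS = ln(9) ≈ 2.197, RHS = ln(4) + ln(5) ≈ 2.996 → fails
(6, 7): LHS = ln(13) ≈ 2.565, RHS = ln(6) + ln(7) ≈ 3.738 → fails
(7, 3): LHS = ln(10) ≈ 2.303, RHS = ln(3) + ln(7) ≈ 3.045 → fails

1 of 4 pairs satisfies the claim.

Answer: (2, 2)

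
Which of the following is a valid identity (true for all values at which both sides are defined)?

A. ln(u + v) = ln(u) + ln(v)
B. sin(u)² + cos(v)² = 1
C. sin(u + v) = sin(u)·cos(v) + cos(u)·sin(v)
C

A: fails at (1, 5) — LHS = ln(6) ≈ 1.792, RHS = ln(5) ≈ 1.609.
B: fails at (4, 6) — LHS = sin(4)² + cos(6)² ≈ 1.495, RHS = 1.
C: holds — e.g. at (2, 3), both sides equal sin(5) ≈ -0.9589.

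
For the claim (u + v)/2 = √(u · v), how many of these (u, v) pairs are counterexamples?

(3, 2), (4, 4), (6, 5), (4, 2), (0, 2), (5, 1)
5

Testing each pair:
(3, 2): LHS = 5/2, RHS = √(6) ≈ 2.449 → counterexample
(4, 4): LHS = 4, RHS = 4 → satisfies claim
(6, 5): LHS = 11/2, RHS = √(30) ≈ 5.477 → counterexample
(4, 2): LHS = 3, RHS = 2·√(2) ≈ 2.828 → counterexample
(0, 2): LHS = 1, RHS = 0 → counterexample
(5, 1): LHS = 3, RHS = √(5) ≈ 2.236 → counterexample

That makes 5 counterexamples.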